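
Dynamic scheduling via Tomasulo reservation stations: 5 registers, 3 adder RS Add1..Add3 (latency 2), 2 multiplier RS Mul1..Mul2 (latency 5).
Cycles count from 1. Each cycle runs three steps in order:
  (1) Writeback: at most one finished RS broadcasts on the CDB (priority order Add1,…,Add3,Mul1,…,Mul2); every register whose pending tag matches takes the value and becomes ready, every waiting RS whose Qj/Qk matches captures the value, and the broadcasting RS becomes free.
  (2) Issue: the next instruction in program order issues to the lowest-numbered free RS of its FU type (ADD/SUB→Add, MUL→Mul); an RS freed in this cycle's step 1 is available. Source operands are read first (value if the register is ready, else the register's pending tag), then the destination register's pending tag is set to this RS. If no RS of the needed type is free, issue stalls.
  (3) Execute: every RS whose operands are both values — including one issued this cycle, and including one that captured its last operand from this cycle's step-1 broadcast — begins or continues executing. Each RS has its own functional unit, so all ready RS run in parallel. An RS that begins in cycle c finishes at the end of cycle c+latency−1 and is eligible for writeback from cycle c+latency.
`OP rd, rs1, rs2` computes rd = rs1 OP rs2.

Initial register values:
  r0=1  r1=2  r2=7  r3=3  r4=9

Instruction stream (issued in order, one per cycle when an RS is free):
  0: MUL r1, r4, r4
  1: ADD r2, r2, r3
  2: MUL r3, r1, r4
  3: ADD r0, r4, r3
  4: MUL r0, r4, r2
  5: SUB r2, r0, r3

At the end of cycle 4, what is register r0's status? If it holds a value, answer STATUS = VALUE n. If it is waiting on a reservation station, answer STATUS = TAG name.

STATUS = TAG Add1

cycle 1: issue MUL r1<-Mul1 // r0:1,r1:Mul1,r2:7,r3:3,r4:9
cycle 2: issue ADD r2<-Add1 // r0:1,r1:Mul1,r2:Add1,r3:3,r4:9
cycle 3: issue MUL r3<-Mul2 // r0:1,r1:Mul1,r2:Add1,r3:Mul2,r4:9
cycle 4: CDB Add1=10; issue ADD r0<-Add1 // r0:Add1,r1:Mul1,r2:10,r3:Mul2,r4:9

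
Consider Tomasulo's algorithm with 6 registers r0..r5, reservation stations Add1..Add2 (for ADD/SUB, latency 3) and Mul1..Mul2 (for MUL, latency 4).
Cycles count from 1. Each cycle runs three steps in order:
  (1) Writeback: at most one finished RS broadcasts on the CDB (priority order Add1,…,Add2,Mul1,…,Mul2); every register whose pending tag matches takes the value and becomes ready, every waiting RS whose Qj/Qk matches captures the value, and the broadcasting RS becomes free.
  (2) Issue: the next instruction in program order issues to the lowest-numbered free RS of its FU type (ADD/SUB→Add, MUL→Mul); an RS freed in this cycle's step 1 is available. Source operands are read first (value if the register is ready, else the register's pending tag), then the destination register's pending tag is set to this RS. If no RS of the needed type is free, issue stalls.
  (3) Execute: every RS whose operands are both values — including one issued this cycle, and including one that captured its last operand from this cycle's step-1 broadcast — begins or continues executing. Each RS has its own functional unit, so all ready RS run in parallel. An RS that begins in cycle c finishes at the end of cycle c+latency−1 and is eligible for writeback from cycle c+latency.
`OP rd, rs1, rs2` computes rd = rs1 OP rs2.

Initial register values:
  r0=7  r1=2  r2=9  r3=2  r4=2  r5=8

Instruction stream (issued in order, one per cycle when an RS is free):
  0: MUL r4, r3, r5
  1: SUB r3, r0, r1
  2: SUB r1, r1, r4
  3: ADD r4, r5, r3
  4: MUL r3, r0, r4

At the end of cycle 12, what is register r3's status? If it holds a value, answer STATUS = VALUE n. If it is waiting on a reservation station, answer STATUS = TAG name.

cycle 1: issue MUL r4<-Mul1 // r0:7,r1:2,r2:9,r3:2,r4:Mul1,r5:8
cycle 2: issue SUB r3<-Add1 // r0:7,r1:2,r2:9,r3:Add1,r4:Mul1,r5:8
cycle 3: issue SUB r1<-Add2 // r0:7,r1:Add2,r2:9,r3:Add1,r4:Mul1,r5:8
cycle 4: stall // r0:7,r1:Add2,r2:9,r3:Add1,r4:Mul1,r5:8
cycle 5: CDB Add1=5; issue ADD r4<-Add1 // r0:7,r1:Add2,r2:9,r3:5,r4:Add1,r5:8
cycle 6: CDB Mul1=16; issue MUL r3<-Mul1 // r0:7,r1:Add2,r2:9,r3:Mul1,r4:Add1,r5:8
cycle 7: - // r0:7,r1:Add2,r2:9,r3:Mul1,r4:Add1,r5:8
cycle 8: CDB Add1=13 // r0:7,r1:Add2,r2:9,r3:Mul1,r4:13,r5:8
cycle 9: CDB Add2=-14 // r0:7,r1:-14,r2:9,r3:Mul1,r4:13,r5:8
cycle 10: - // r0:7,r1:-14,r2:9,r3:Mul1,r4:13,r5:8
cycle 11: - // r0:7,r1:-14,r2:9,r3:Mul1,r4:13,r5:8
cycle 12: CDB Mul1=91 // r0:7,r1:-14,r2:9,r3:91,r4:13,r5:8

STATUS = VALUE 91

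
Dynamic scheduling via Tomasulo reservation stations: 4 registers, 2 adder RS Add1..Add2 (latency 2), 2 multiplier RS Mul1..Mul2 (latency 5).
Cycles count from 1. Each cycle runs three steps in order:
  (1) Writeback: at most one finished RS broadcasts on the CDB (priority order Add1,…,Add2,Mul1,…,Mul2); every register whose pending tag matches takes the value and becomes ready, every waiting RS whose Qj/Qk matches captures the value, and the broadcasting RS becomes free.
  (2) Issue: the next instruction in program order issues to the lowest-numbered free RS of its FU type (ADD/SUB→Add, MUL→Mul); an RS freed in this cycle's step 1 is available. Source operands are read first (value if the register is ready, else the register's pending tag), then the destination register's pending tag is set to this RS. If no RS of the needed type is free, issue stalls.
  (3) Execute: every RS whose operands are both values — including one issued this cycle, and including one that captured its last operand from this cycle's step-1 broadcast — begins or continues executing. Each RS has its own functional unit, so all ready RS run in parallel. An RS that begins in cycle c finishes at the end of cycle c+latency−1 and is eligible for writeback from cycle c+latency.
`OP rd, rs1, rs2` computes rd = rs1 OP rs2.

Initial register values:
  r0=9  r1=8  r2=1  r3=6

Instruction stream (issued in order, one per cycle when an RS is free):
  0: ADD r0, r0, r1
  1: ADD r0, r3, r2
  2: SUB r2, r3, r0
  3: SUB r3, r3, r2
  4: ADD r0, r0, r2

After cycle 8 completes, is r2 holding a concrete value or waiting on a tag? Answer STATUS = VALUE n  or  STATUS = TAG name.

STATUS = VALUE -1

c1: issue ADD r0<-Add1 | r0:Add1,r1:8,r2:1,r3:6
c2: issue ADD r0<-Add2 | r0:Add2,r1:8,r2:1,r3:6
c3: CDB Add1=17; issue SUB r2<-Add1 | r0:Add2,r1:8,r2:Add1,r3:6
c4: CDB Add2=7; issue SUB r3<-Add2 | r0:7,r1:8,r2:Add1,r3:Add2
c5: stall | r0:7,r1:8,r2:Add1,r3:Add2
c6: CDB Add1=-1; issue ADD r0<-Add1 | r0:Add1,r1:8,r2:-1,r3:Add2
c7: - | r0:Add1,r1:8,r2:-1,r3:Add2
c8: CDB Add1=6 | r0:6,r1:8,r2:-1,r3:Add2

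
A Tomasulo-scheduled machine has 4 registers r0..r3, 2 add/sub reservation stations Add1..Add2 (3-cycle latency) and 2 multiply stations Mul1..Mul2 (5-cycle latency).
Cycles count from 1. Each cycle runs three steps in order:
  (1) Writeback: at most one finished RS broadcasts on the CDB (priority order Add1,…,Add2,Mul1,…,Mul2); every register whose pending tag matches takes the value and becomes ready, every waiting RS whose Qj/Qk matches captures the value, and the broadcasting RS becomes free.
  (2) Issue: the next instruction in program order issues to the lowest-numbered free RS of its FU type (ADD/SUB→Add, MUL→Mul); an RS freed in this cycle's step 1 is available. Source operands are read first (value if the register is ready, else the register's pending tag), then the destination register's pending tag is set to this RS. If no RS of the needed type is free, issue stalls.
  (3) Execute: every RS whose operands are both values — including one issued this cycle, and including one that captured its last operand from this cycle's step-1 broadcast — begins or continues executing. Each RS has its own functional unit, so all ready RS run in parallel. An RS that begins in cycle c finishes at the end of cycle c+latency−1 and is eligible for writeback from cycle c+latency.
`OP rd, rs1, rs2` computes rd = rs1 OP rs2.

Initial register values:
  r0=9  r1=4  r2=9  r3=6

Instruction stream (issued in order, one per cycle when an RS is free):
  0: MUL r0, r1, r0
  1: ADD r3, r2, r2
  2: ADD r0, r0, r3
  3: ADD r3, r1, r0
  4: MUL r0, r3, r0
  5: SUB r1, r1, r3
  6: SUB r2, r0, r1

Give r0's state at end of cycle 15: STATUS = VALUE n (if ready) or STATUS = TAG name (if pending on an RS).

c1: issue MUL r0<-Mul1 | r0:Mul1,r1:4,r2:9,r3:6
c2: issue ADD r3<-Add1 | r0:Mul1,r1:4,r2:9,r3:Add1
c3: issue ADD r0<-Add2 | r0:Add2,r1:4,r2:9,r3:Add1
c4: stall | r0:Add2,r1:4,r2:9,r3:Add1
c5: CDB Add1=18; issue ADD r3<-Add1 | r0:Add2,r1:4,r2:9,r3:Add1
c6: CDB Mul1=36; issue MUL r0<-Mul1 | r0:Mul1,r1:4,r2:9,r3:Add1
c7: stall | r0:Mul1,r1:4,r2:9,r3:Add1
c8: stall | r0:Mul1,r1:4,r2:9,r3:Add1
c9: CDB Add2=54; issue SUB r1<-Add2 | r0:Mul1,r1:Add2,r2:9,r3:Add1
c10: stall | r0:Mul1,r1:Add2,r2:9,r3:Add1
c11: stall | r0:Mul1,r1:Add2,r2:9,r3:Add1
c12: CDB Add1=58; issue SUB r2<-Add1 | r0:Mul1,r1:Add2,r2:Add1,r3:58
c13: - | r0:Mul1,r1:Add2,r2:Add1,r3:58
c14: - | r0:Mul1,r1:Add2,r2:Add1,r3:58
c15: CDB Add2=-54 | r0:Mul1,r1:-54,r2:Add1,r3:58

STATUS = TAG Mul1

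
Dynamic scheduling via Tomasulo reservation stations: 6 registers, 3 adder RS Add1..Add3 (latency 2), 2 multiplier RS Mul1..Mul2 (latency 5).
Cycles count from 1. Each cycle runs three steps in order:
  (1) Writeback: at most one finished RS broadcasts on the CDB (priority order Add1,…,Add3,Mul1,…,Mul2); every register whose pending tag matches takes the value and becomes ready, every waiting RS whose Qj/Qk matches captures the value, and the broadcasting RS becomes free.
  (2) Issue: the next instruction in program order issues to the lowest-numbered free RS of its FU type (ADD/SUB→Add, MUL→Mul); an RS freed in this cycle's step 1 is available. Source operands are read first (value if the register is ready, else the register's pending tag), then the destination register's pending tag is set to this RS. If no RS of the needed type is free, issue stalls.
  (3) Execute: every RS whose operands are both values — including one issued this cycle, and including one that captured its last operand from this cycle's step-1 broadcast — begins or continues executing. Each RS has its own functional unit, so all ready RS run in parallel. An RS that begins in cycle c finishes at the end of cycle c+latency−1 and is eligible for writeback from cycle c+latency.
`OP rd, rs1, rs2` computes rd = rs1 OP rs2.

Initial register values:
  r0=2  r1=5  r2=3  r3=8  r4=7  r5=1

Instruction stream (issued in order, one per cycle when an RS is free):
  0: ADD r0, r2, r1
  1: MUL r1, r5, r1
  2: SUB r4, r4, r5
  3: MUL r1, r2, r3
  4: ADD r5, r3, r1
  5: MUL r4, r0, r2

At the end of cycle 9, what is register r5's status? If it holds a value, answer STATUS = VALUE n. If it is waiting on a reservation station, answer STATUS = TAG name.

cycle 1: issue ADD r0<-Add1 // r0:Add1,r1:5,r2:3,r3:8,r4:7,r5:1
cycle 2: issue MUL r1<-Mul1 // r0:Add1,r1:Mul1,r2:3,r3:8,r4:7,r5:1
cycle 3: CDB Add1=8; issue SUB r4<-Add1 // r0:8,r1:Mul1,r2:3,r3:8,r4:Add1,r5:1
cycle 4: issue MUL r1<-Mul2 // r0:8,r1:Mul2,r2:3,r3:8,r4:Add1,r5:1
cycle 5: CDB Add1=6; issue ADD r5<-Add1 // r0:8,r1:Mul2,r2:3,r3:8,r4:6,r5:Add1
cycle 6: stall // r0:8,r1:Mul2,r2:3,r3:8,r4:6,r5:Add1
cycle 7: CDB Mul1=5; issue MUL r4<-Mul1 // r0:8,r1:Mul2,r2:3,r3:8,r4:Mul1,r5:Add1
cycle 8: - // r0:8,r1:Mul2,r2:3,r3:8,r4:Mul1,r5:Add1
cycle 9: CDB Mul2=24 // r0:8,r1:24,r2:3,r3:8,r4:Mul1,r5:Add1

STATUS = TAG Add1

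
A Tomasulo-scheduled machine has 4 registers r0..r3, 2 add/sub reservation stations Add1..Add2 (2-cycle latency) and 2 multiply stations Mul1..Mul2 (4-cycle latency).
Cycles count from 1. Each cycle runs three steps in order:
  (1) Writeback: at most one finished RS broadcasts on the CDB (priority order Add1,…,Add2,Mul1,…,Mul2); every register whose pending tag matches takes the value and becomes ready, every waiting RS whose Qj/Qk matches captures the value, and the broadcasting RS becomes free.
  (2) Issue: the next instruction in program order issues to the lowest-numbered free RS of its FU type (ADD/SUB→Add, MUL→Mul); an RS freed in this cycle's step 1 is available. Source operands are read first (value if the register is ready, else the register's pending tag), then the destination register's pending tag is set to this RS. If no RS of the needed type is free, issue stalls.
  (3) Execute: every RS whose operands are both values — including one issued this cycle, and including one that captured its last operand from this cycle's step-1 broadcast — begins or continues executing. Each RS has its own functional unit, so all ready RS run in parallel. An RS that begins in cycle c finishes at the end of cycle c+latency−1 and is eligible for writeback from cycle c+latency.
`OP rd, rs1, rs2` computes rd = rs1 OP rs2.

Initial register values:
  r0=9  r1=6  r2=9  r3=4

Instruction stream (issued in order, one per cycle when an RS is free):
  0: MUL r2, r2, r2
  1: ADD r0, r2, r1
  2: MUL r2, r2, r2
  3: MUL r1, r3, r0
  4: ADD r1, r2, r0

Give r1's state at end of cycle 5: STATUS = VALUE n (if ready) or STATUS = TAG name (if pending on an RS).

STATUS = TAG Mul1

cycle 1: issue MUL r2<-Mul1 // r0:9,r1:6,r2:Mul1,r3:4
cycle 2: issue ADD r0<-Add1 // r0:Add1,r1:6,r2:Mul1,r3:4
cycle 3: issue MUL r2<-Mul2 // r0:Add1,r1:6,r2:Mul2,r3:4
cycle 4: stall // r0:Add1,r1:6,r2:Mul2,r3:4
cycle 5: CDB Mul1=81; issue MUL r1<-Mul1 // r0:Add1,r1:Mul1,r2:Mul2,r3:4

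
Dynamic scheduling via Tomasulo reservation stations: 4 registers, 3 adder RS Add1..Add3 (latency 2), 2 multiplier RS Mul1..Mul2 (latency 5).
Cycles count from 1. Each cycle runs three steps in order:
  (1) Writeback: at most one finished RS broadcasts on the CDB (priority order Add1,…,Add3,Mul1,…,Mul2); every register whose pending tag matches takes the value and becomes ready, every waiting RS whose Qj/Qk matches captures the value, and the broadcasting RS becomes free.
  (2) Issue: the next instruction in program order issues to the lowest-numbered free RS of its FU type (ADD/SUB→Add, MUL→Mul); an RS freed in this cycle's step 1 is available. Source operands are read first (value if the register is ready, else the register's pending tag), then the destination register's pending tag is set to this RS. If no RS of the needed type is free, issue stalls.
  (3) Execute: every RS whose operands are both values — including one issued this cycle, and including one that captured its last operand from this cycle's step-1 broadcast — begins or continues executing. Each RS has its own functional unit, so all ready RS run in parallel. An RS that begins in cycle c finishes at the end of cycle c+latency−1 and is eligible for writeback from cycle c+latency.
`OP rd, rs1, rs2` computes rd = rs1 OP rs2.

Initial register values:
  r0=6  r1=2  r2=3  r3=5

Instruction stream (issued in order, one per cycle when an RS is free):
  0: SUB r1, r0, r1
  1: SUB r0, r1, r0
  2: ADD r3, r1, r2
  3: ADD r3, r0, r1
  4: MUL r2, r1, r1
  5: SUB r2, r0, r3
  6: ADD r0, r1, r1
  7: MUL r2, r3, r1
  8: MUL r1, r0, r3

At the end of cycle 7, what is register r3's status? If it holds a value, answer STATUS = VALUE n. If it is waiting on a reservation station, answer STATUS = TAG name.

c1: issue SUB r1<-Add1 | r0:6,r1:Add1,r2:3,r3:5
c2: issue SUB r0<-Add2 | r0:Add2,r1:Add1,r2:3,r3:5
c3: CDB Add1=4; issue ADD r3<-Add1 | r0:Add2,r1:4,r2:3,r3:Add1
c4: issue ADD r3<-Add3 | r0:Add2,r1:4,r2:3,r3:Add3
c5: CDB Add1=7; issue MUL r2<-Mul1 | r0:Add2,r1:4,r2:Mul1,r3:Add3
c6: CDB Add2=-2; issue SUB r2<-Add1 | r0:-2,r1:4,r2:Add1,r3:Add3
c7: issue ADD r0<-Add2 | r0:Add2,r1:4,r2:Add1,r3:Add3

STATUS = TAG Add3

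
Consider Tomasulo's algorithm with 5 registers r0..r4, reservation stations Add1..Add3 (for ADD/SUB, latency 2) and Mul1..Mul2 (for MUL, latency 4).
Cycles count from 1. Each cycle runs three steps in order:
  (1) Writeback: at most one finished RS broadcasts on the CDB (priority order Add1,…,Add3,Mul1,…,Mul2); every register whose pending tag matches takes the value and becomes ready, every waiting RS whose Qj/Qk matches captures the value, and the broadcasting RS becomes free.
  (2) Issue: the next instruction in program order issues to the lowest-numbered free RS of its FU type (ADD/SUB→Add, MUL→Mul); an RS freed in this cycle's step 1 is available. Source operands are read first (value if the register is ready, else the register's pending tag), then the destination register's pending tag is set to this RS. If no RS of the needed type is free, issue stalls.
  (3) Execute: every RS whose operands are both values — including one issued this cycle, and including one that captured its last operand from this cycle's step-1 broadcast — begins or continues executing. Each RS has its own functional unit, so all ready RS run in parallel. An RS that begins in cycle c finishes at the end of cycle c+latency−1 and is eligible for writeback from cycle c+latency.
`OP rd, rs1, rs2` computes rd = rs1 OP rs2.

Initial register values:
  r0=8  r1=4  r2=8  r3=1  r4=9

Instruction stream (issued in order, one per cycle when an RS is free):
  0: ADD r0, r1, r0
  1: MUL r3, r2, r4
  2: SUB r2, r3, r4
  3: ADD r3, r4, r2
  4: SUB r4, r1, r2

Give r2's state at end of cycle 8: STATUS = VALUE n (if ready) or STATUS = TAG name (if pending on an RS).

c1: issue ADD r0<-Add1 | r0:Add1,r1:4,r2:8,r3:1,r4:9
c2: issue MUL r3<-Mul1 | r0:Add1,r1:4,r2:8,r3:Mul1,r4:9
c3: CDB Add1=12; issue SUB r2<-Add1 | r0:12,r1:4,r2:Add1,r3:Mul1,r4:9
c4: issue ADD r3<-Add2 | r0:12,r1:4,r2:Add1,r3:Add2,r4:9
c5: issue SUB r4<-Add3 | r0:12,r1:4,r2:Add1,r3:Add2,r4:Add3
c6: CDB Mul1=72 | r0:12,r1:4,r2:Add1,r3:Add2,r4:Add3
c7: - | r0:12,r1:4,r2:Add1,r3:Add2,r4:Add3
c8: CDB Add1=63 | r0:12,r1:4,r2:63,r3:Add2,r4:Add3

STATUS = VALUE 63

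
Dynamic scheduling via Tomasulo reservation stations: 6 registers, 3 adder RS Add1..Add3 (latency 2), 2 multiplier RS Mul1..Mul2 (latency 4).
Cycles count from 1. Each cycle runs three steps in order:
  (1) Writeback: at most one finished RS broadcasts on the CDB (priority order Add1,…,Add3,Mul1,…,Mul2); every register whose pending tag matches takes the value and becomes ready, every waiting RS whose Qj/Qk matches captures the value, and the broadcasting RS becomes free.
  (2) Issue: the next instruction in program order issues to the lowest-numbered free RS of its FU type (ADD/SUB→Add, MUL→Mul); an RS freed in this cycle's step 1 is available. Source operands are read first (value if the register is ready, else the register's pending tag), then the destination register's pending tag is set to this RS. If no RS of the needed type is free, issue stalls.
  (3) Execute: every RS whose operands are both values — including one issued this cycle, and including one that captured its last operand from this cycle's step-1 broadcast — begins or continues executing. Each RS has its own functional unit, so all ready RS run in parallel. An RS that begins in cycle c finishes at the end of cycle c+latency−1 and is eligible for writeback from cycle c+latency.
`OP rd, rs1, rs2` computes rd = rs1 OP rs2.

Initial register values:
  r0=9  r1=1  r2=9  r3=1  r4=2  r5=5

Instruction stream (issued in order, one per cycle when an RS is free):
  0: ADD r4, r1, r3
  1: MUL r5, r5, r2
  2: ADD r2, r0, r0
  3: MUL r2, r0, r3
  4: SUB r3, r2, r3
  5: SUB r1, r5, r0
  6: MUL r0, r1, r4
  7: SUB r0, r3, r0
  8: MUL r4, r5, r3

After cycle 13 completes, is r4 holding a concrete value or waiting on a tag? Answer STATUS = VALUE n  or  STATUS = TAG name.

STATUS = TAG Mul2

c1: issue ADD r4<-Add1 | r0:9,r1:1,r2:9,r3:1,r4:Add1,r5:5
c2: issue MUL r5<-Mul1 | r0:9,r1:1,r2:9,r3:1,r4:Add1,r5:Mul1
c3: CDB Add1=2; issue ADD r2<-Add1 | r0:9,r1:1,r2:Add1,r3:1,r4:2,r5:Mul1
c4: issue MUL r2<-Mul2 | r0:9,r1:1,r2:Mul2,r3:1,r4:2,r5:Mul1
c5: CDB Add1=18; issue SUB r3<-Add1 | r0:9,r1:1,r2:Mul2,r3:Add1,r4:2,r5:Mul1
c6: CDB Mul1=45; issue SUB r1<-Add2 | r0:9,r1:Add2,r2:Mul2,r3:Add1,r4:2,r5:45
c7: issue MUL r0<-Mul1 | r0:Mul1,r1:Add2,r2:Mul2,r3:Add1,r4:2,r5:45
c8: CDB Add2=36; issue SUB r0<-Add2 | r0:Add2,r1:36,r2:Mul2,r3:Add1,r4:2,r5:45
c9: CDB Mul2=9; issue MUL r4<-Mul2 | r0:Add2,r1:36,r2:9,r3:Add1,r4:Mul2,r5:45
c10: - | r0:Add2,r1:36,r2:9,r3:Add1,r4:Mul2,r5:45
c11: CDB Add1=8 | r0:Add2,r1:36,r2:9,r3:8,r4:Mul2,r5:45
c12: CDB Mul1=72 | r0:Add2,r1:36,r2:9,r3:8,r4:Mul2,r5:45
c13: - | r0:Add2,r1:36,r2:9,r3:8,r4:Mul2,r5:45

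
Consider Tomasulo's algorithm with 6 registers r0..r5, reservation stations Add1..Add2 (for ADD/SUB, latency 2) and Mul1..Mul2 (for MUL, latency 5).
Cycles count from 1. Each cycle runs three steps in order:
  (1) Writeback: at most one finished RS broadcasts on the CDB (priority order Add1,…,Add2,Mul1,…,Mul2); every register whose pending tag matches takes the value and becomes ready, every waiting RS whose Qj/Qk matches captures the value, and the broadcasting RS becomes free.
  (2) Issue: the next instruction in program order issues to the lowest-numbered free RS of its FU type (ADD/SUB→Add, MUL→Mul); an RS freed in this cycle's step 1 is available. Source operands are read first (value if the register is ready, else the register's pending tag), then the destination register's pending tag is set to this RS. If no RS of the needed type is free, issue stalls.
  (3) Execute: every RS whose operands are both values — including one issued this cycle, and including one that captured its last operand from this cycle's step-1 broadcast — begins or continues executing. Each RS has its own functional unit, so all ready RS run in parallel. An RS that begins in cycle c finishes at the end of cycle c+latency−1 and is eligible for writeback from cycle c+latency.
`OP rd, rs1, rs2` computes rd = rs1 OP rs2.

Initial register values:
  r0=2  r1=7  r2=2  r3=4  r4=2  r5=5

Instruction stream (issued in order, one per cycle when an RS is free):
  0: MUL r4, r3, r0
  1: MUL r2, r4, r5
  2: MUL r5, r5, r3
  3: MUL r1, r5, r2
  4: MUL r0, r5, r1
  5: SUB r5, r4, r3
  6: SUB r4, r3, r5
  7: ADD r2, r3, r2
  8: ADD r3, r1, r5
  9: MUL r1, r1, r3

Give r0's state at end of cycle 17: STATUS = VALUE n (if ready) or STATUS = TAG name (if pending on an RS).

STATUS = TAG Mul2

c1: issue MUL r4<-Mul1 | r0:2,r1:7,r2:2,r3:4,r4:Mul1,r5:5
c2: issue MUL r2<-Mul2 | r0:2,r1:7,r2:Mul2,r3:4,r4:Mul1,r5:5
c3: stall | r0:2,r1:7,r2:Mul2,r3:4,r4:Mul1,r5:5
c4: stall | r0:2,r1:7,r2:Mul2,r3:4,r4:Mul1,r5:5
c5: stall | r0:2,r1:7,r2:Mul2,r3:4,r4:Mul1,r5:5
c6: CDB Mul1=8; issue MUL r5<-Mul1 | r0:2,r1:7,r2:Mul2,r3:4,r4:8,r5:Mul1
c7: stall | r0:2,r1:7,r2:Mul2,r3:4,r4:8,r5:Mul1
c8: stall | r0:2,r1:7,r2:Mul2,r3:4,r4:8,r5:Mul1
c9: stall | r0:2,r1:7,r2:Mul2,r3:4,r4:8,r5:Mul1
c10: stall | r0:2,r1:7,r2:Mul2,r3:4,r4:8,r5:Mul1
c11: CDB Mul1=20; issue MUL r1<-Mul1 | r0:2,r1:Mul1,r2:Mul2,r3:4,r4:8,r5:20
c12: CDB Mul2=40; issue MUL r0<-Mul2 | r0:Mul2,r1:Mul1,r2:40,r3:4,r4:8,r5:20
c13: issue SUB r5<-Add1 | r0:Mul2,r1:Mul1,r2:40,r3:4,r4:8,r5:Add1
c14: issue SUB r4<-Add2 | r0:Mul2,r1:Mul1,r2:40,r3:4,r4:Add2,r5:Add1
c15: CDB Add1=4; issue ADD r2<-Add1 | r0:Mul2,r1:Mul1,r2:Add1,r3:4,r4:Add2,r5:4
c16: stall | r0:Mul2,r1:Mul1,r2:Add1,r3:4,r4:Add2,r5:4
c17: CDB Add1=44; issue ADD r3<-Add1 | r0:Mul2,r1:Mul1,r2:44,r3:Add1,r4:Add2,r5:4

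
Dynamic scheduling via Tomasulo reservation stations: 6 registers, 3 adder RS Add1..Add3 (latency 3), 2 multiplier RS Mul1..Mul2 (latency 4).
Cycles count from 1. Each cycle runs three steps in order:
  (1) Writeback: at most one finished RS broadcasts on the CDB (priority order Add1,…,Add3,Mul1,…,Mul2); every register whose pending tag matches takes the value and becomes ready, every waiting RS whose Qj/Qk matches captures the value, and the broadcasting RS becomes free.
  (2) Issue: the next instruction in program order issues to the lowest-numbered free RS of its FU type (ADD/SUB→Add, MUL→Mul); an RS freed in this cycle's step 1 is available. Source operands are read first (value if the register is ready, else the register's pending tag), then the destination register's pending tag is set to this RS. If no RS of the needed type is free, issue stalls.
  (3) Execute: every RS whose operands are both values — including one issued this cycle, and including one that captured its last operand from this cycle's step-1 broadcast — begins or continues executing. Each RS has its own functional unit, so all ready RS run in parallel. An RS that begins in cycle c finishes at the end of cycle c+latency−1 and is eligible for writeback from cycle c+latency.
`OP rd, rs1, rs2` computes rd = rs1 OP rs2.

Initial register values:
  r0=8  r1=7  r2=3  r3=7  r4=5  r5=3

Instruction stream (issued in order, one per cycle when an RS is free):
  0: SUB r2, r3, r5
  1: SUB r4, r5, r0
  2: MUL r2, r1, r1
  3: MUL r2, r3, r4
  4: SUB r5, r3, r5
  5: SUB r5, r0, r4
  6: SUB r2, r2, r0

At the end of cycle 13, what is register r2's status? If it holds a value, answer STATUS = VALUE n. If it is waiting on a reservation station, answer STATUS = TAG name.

STATUS = VALUE -43

cycle 1: issue SUB r2<-Add1 // r0:8,r1:7,r2:Add1,r3:7,r4:5,r5:3
cycle 2: issue SUB r4<-Add2 // r0:8,r1:7,r2:Add1,r3:7,r4:Add2,r5:3
cycle 3: issue MUL r2<-Mul1 // r0:8,r1:7,r2:Mul1,r3:7,r4:Add2,r5:3
cycle 4: CDB Add1=4; issue MUL r2<-Mul2 // r0:8,r1:7,r2:Mul2,r3:7,r4:Add2,r5:3
cycle 5: CDB Add2=-5; issue SUB r5<-Add1 // r0:8,r1:7,r2:Mul2,r3:7,r4:-5,r5:Add1
cycle 6: issue SUB r5<-Add2 // r0:8,r1:7,r2:Mul2,r3:7,r4:-5,r5:Add2
cycle 7: CDB Mul1=49; issue SUB r2<-Add3 // r0:8,r1:7,r2:Add3,r3:7,r4:-5,r5:Add2
cycle 8: CDB Add1=4 // r0:8,r1:7,r2:Add3,r3:7,r4:-5,r5:Add2
cycle 9: CDB Add2=13 // r0:8,r1:7,r2:Add3,r3:7,r4:-5,r5:13
cycle 10: CDB Mul2=-35 // r0:8,r1:7,r2:Add3,r3:7,r4:-5,r5:13
cycle 11: - // r0:8,r1:7,r2:Add3,r3:7,r4:-5,r5:13
cycle 12: - // r0:8,r1:7,r2:Add3,r3:7,r4:-5,r5:13
cycle 13: CDB Add3=-43 // r0:8,r1:7,r2:-43,r3:7,r4:-5,r5:13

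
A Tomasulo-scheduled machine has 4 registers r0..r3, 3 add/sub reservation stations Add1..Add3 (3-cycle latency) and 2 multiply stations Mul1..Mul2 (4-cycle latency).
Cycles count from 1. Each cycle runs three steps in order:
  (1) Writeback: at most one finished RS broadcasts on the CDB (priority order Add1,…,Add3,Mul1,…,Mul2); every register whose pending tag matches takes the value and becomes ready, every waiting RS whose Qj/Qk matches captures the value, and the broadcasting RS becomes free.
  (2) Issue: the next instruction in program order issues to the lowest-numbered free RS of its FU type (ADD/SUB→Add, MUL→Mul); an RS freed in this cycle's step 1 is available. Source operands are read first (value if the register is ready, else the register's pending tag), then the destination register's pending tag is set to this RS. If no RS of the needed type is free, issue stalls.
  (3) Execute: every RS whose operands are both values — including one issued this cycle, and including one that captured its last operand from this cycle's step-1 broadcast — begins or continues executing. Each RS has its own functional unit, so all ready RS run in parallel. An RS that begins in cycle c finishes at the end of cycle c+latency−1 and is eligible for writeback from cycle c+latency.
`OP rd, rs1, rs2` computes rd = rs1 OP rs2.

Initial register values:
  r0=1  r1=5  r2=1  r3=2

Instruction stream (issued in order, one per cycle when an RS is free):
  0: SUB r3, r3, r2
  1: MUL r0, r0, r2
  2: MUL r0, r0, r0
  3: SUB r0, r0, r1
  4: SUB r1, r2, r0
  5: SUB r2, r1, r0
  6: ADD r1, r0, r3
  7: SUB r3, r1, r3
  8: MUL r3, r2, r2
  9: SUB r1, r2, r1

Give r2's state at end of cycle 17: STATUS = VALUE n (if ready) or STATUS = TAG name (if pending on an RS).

STATUS = TAG Add3

c1: issue SUB r3<-Add1 | r0:1,r1:5,r2:1,r3:Add1
c2: issue MUL r0<-Mul1 | r0:Mul1,r1:5,r2:1,r3:Add1
c3: issue MUL r0<-Mul2 | r0:Mul2,r1:5,r2:1,r3:Add1
c4: CDB Add1=1; issue SUB r0<-Add1 | r0:Add1,r1:5,r2:1,r3:1
c5: issue SUB r1<-Add2 | r0:Add1,r1:Add2,r2:1,r3:1
c6: CDB Mul1=1; issue SUB r2<-Add3 | r0:Add1,r1:Add2,r2:Add3,r3:1
c7: stall | r0:Add1,r1:Add2,r2:Add3,r3:1
c8: stall | r0:Add1,r1:Add2,r2:Add3,r3:1
c9: stall | r0:Add1,r1:Add2,r2:Add3,r3:1
c10: CDB Mul2=1; stall | r0:Add1,r1:Add2,r2:Add3,r3:1
c11: stall | r0:Add1,r1:Add2,r2:Add3,r3:1
c12: stall | r0:Add1,r1:Add2,r2:Add3,r3:1
c13: CDB Add1=-4; issue ADD r1<-Add1 | r0:-4,r1:Add1,r2:Add3,r3:1
c14: stall | r0:-4,r1:Add1,r2:Add3,r3:1
c15: stall | r0:-4,r1:Add1,r2:Add3,r3:1
c16: CDB Add1=-3; issue SUB r3<-Add1 | r0:-4,r1:-3,r2:Add3,r3:Add1
c17: CDB Add2=5; issue MUL r3<-Mul1 | r0:-4,r1:-3,r2:Add3,r3:Mul1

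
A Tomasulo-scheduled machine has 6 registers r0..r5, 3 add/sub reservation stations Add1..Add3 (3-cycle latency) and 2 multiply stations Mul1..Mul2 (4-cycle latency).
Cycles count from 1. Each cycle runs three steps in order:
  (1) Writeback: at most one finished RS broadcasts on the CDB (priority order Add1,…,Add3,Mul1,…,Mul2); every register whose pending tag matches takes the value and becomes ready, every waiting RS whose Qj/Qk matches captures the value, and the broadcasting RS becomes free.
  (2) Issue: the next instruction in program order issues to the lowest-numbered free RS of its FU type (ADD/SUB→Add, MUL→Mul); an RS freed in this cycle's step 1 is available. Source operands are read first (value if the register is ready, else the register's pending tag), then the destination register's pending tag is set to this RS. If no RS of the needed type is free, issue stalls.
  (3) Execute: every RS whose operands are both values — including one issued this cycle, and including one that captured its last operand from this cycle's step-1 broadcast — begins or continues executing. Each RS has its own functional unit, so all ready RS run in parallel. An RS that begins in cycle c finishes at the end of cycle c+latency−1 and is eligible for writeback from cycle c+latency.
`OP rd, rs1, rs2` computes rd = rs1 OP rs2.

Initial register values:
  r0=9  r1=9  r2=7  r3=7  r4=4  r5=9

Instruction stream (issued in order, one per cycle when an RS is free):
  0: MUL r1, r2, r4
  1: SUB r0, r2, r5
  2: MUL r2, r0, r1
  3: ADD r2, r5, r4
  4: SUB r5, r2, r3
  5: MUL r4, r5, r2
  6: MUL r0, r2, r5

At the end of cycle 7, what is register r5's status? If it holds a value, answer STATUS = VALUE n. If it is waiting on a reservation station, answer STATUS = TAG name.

cycle 1: issue MUL r1<-Mul1 // r0:9,r1:Mul1,r2:7,r3:7,r4:4,r5:9
cycle 2: issue SUB r0<-Add1 // r0:Add1,r1:Mul1,r2:7,r3:7,r4:4,r5:9
cycle 3: issue MUL r2<-Mul2 // r0:Add1,r1:Mul1,r2:Mul2,r3:7,r4:4,r5:9
cycle 4: issue ADD r2<-Add2 // r0:Add1,r1:Mul1,r2:Add2,r3:7,r4:4,r5:9
cycle 5: CDB Add1=-2; issue SUB r5<-Add1 // r0:-2,r1:Mul1,r2:Add2,r3:7,r4:4,r5:Add1
cycle 6: CDB Mul1=28; issue MUL r4<-Mul1 // r0:-2,r1:28,r2:Add2,r3:7,r4:Mul1,r5:Add1
cycle 7: CDB Add2=13; stall // r0:-2,r1:28,r2:13,r3:7,r4:Mul1,r5:Add1

STATUS = TAG Add1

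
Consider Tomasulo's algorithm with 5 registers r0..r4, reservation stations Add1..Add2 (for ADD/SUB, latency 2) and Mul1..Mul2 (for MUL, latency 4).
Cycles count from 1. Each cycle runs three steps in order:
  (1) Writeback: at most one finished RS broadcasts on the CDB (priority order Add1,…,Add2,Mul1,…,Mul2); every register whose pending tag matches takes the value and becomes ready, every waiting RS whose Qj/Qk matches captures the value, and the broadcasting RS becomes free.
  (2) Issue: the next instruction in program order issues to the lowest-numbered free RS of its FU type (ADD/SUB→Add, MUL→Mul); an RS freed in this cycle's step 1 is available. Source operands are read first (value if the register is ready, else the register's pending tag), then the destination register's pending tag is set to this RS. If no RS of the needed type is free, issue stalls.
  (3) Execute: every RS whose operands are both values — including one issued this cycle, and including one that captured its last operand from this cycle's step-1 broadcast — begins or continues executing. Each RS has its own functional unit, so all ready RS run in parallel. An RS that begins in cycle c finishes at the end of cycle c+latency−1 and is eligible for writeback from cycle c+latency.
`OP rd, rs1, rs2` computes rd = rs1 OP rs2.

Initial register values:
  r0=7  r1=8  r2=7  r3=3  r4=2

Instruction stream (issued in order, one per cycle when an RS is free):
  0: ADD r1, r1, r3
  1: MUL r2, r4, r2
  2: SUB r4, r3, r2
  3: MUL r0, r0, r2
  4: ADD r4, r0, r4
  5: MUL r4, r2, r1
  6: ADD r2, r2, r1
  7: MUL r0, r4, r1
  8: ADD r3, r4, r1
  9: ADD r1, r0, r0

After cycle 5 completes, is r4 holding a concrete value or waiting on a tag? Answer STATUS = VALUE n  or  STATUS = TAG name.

STATUS = TAG Add2

  c1: issue ADD r1<-Add1  regs: r0:7,r1:Add1,r2:7,r3:3,r4:2
  c2: issue MUL r2<-Mul1  regs: r0:7,r1:Add1,r2:Mul1,r3:3,r4:2
  c3: CDB Add1=11; issue SUB r4<-Add1  regs: r0:7,r1:11,r2:Mul1,r3:3,r4:Add1
  c4: issue MUL r0<-Mul2  regs: r0:Mul2,r1:11,r2:Mul1,r3:3,r4:Add1
  c5: issue ADD r4<-Add2  regs: r0:Mul2,r1:11,r2:Mul1,r3:3,r4:Add2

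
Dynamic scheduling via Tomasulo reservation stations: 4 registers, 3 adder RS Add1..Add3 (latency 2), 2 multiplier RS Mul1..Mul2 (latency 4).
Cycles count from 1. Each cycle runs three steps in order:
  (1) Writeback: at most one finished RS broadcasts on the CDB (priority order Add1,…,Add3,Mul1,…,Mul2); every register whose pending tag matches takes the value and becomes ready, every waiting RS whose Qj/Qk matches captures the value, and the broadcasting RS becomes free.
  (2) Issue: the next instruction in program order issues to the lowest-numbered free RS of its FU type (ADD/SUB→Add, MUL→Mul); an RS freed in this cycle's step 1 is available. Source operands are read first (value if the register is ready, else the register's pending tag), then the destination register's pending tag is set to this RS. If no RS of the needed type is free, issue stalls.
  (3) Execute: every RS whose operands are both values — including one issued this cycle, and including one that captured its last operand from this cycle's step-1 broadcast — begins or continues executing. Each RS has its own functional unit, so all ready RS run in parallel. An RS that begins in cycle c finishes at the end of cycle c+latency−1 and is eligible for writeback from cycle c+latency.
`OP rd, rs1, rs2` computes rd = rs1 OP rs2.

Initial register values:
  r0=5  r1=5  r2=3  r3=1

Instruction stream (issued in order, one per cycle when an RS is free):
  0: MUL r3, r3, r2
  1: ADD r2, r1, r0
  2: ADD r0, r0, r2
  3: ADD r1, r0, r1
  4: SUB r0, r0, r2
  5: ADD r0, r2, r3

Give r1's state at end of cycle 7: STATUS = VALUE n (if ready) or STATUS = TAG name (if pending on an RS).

  c1: issue MUL r3<-Mul1  regs: r0:5,r1:5,r2:3,r3:Mul1
  c2: issue ADD r2<-Add1  regs: r0:5,r1:5,r2:Add1,r3:Mul1
  c3: issue ADD r0<-Add2  regs: r0:Add2,r1:5,r2:Add1,r3:Mul1
  c4: CDB Add1=10; issue ADD r1<-Add1  regs: r0:Add2,r1:Add1,r2:10,r3:Mul1
  c5: CDB Mul1=3; issue SUB r0<-Add3  regs: r0:Add3,r1:Add1,r2:10,r3:3
  c6: CDB Add2=15; issue ADD r0<-Add2  regs: r0:Add2,r1:Add1,r2:10,r3:3
  c7: -  regs: r0:Add2,r1:Add1,r2:10,r3:3

STATUS = TAG Add1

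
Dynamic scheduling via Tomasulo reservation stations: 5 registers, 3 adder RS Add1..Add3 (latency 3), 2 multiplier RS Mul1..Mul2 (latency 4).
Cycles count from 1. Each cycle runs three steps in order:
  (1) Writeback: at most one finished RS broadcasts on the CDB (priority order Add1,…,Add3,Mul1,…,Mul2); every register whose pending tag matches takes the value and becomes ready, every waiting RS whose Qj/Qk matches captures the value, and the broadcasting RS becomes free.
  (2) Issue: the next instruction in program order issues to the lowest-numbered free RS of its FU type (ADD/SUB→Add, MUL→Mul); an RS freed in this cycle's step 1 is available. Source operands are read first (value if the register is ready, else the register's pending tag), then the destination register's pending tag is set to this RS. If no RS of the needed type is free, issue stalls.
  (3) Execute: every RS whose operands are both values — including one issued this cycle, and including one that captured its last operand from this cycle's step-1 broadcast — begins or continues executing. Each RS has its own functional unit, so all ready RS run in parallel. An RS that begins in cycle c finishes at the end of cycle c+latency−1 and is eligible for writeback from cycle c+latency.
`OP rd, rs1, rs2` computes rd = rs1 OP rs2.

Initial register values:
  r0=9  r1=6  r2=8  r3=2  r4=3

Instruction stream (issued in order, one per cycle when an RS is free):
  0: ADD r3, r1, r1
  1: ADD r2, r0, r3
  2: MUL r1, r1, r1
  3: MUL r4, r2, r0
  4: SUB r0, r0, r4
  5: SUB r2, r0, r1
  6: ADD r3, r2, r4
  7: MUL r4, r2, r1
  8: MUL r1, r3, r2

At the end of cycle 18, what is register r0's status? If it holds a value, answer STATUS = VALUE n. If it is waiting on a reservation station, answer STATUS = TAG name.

cycle 1: issue ADD r3<-Add1 // r0:9,r1:6,r2:8,r3:Add1,r4:3
cycle 2: issue ADD r2<-Add2 // r0:9,r1:6,r2:Add2,r3:Add1,r4:3
cycle 3: issue MUL r1<-Mul1 // r0:9,r1:Mul1,r2:Add2,r3:Add1,r4:3
cycle 4: CDB Add1=12; issue MUL r4<-Mul2 // r0:9,r1:Mul1,r2:Add2,r3:12,r4:Mul2
cycle 5: issue SUB r0<-Add1 // r0:Add1,r1:Mul1,r2:Add2,r3:12,r4:Mul2
cycle 6: issue SUB r2<-Add3 // r0:Add1,r1:Mul1,r2:Add3,r3:12,r4:Mul2
cycle 7: CDB Add2=21; issue ADD r3<-Add2 // r0:Add1,r1:Mul1,r2:Add3,r3:Add2,r4:Mul2
cycle 8: CDB Mul1=36; issue MUL r4<-Mul1 // r0:Add1,r1:36,r2:Add3,r3:Add2,r4:Mul1
cycle 9: stall // r0:Add1,r1:36,r2:Add3,r3:Add2,r4:Mul1
cycle 10: stall // r0:Add1,r1:36,r2:Add3,r3:Add2,r4:Mul1
cycle 11: CDB Mul2=189; issue MUL r1<-Mul2 // r0:Add1,r1:Mul2,r2:Add3,r3:Add2,r4:Mul1
cycle 12: - // r0:Add1,r1:Mul2,r2:Add3,r3:Add2,r4:Mul1
cycle 13: - // r0:Add1,r1:Mul2,r2:Add3,r3:Add2,r4:Mul1
cycle 14: CDB Add1=-180 // r0:-180,r1:Mul2,r2:Add3,r3:Add2,r4:Mul1
cycle 15: - // r0:-180,r1:Mul2,r2:Add3,r3:Add2,r4:Mul1
cycle 16: - // r0:-180,r1:Mul2,r2:Add3,r3:Add2,r4:Mul1
cycle 17: CDB Add3=-216 // r0:-180,r1:Mul2,r2:-216,r3:Add2,r4:Mul1
cycle 18: - // r0:-180,r1:Mul2,r2:-216,r3:Add2,r4:Mul1

STATUS = VALUE -180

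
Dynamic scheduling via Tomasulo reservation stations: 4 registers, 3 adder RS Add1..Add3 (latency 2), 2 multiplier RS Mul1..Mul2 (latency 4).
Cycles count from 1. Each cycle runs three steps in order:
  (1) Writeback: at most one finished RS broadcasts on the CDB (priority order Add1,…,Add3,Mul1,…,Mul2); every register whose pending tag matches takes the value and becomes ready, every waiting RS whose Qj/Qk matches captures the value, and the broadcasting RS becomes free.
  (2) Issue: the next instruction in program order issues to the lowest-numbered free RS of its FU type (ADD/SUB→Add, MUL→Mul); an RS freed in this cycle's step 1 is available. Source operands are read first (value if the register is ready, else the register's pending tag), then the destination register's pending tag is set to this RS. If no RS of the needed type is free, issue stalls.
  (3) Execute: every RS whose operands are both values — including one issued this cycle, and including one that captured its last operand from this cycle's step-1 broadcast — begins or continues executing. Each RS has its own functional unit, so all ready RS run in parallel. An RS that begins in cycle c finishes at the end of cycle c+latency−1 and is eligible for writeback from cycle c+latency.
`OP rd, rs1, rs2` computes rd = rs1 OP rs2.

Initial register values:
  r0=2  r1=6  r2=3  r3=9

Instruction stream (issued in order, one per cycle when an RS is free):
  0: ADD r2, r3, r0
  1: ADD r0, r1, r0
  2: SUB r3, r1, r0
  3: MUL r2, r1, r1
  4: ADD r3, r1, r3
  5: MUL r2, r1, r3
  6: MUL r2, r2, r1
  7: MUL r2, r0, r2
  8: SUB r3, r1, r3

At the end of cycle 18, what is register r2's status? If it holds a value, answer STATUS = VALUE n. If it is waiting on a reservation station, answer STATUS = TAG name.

STATUS = TAG Mul2

c1: issue ADD r2<-Add1 | r0:2,r1:6,r2:Add1,r3:9
c2: issue ADD r0<-Add2 | r0:Add2,r1:6,r2:Add1,r3:9
c3: CDB Add1=11; issue SUB r3<-Add1 | r0:Add2,r1:6,r2:11,r3:Add1
c4: CDB Add2=8; issue MUL r2<-Mul1 | r0:8,r1:6,r2:Mul1,r3:Add1
c5: issue ADD r3<-Add2 | r0:8,r1:6,r2:Mul1,r3:Add2
c6: CDB Add1=-2; issue MUL r2<-Mul2 | r0:8,r1:6,r2:Mul2,r3:Add2
c7: stall | r0:8,r1:6,r2:Mul2,r3:Add2
c8: CDB Add2=4; stall | r0:8,r1:6,r2:Mul2,r3:4
c9: CDB Mul1=36; issue MUL r2<-Mul1 | r0:8,r1:6,r2:Mul1,r3:4
c10: stall | r0:8,r1:6,r2:Mul1,r3:4
c11: stall | r0:8,r1:6,r2:Mul1,r3:4
c12: CDB Mul2=24; issue MUL r2<-Mul2 | r0:8,r1:6,r2:Mul2,r3:4
c13: issue SUB r3<-Add1 | r0:8,r1:6,r2:Mul2,r3:Add1
c14: - | r0:8,r1:6,r2:Mul2,r3:Add1
c15: CDB Add1=2 | r0:8,r1:6,r2:Mul2,r3:2
c16: CDB Mul1=144 | r0:8,r1:6,r2:Mul2,r3:2
c17: - | r0:8,r1:6,r2:Mul2,r3:2
c18: - | r0:8,r1:6,r2:Mul2,r3:2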